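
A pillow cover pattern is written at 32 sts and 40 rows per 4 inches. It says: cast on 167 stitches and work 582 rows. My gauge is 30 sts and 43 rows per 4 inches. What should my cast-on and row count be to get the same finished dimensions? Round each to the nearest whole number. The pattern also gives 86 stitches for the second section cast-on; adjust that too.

Cast on 157 stitches; work 626 rows; second section cast-on 81 stitches.

Stitches: 167 × 30/32 = 156.56 → 157.
Rows: 582 × 43/40 = 625.65 → 626.
second section cast-on: 86 × 30/32 = 80.62 → 81.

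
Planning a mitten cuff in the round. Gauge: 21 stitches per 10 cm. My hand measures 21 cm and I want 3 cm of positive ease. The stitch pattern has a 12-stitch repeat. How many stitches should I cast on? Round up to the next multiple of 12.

CO 60 sts.

Finished = 21 + 3 = 24 cm.
21 / 10 = 2.1 sts/cm.
24 × 2.1 = 50.40 sts.
Next multiple of 12: 60.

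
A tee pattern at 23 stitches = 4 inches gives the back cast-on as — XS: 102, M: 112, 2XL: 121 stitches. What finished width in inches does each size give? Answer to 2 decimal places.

XS 17.74 inches; M 19.48 inches; 2XL 21.04 inches.

23/4 = 5.75 sts per in.
XS: 102 / 5.75 = 17.739 → 17.74 in.
M: 112 / 5.75 = 19.478 → 19.48 in.
2XL: 121 / 5.75 = 21.043 → 21.04 in.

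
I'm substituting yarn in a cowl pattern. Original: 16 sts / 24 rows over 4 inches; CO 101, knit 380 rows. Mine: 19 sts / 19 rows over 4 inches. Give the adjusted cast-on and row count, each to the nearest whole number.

Cast on 120 stitches; work 301 rows.

Stitches: 101 × 19/16 = 119.94 → 120.
Rows: 380 × 19/24 = 300.83 → 301.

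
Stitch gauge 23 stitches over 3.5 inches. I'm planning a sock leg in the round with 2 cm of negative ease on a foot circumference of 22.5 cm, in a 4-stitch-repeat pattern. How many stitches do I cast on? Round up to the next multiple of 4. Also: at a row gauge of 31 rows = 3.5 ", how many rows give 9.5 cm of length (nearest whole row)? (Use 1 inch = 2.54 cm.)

Cast on 56 stitches; work 33 rows.

Finished = 22.5 − 2 = 20.5 cm.
20.5 cm × 1/2.54 = 8.07 inches.
23/3.5 = 6.571 sts per in; 8.07 × 6.571 = 53.04 sts.
Next multiple of 4 → 56.
9.5 cm = 3.74 inches; × 8.857 = 33.13 → 33 rows.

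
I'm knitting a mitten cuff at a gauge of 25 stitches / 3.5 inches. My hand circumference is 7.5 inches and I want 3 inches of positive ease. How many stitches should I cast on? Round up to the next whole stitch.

Finished = 7.5 + 3 = 10.5 in.
25 / 3.5 = 7.143 sts per inch.
10.50 × 7.143 = 75.00 sts.

Cast on 75 stitches.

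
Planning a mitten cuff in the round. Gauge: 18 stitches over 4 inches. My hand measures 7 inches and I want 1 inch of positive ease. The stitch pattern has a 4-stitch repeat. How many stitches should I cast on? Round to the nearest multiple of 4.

Finished = 7 + 1 = 8 inches.
18 / 4 = 4.5 sts/in.
8 × 4.5 = 36.00 sts.
Nearest multiple of 4: 36.

36 stitches.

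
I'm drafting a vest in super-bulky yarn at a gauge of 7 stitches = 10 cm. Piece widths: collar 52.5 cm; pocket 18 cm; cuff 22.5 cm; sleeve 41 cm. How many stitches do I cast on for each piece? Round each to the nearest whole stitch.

Rate = 7/10 = 0.7 sts per cm.
collar: 52.5 × 0.7 = 36.75 → 37.
pocket: 18 × 0.7 = 12.60 → 13.
cuff: 22.5 × 0.7 = 15.75 → 16.
sleeve: 41 × 0.7 = 28.70 → 29.

collar 37; pocket 13; cuff 16; sleeve 29.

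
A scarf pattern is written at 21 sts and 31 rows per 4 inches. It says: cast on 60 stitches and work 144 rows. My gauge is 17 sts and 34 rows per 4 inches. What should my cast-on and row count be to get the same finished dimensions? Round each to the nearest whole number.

Stitches: 60 × 17/21 = 48.57 → 49.
Rows: 144 × 34/31 = 157.94 → 158.

Cast on 49 stitches; work 158 rows.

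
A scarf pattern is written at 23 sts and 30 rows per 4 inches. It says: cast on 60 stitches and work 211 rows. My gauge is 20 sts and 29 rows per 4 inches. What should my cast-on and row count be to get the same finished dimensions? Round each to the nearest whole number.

Cast on 52 stitches; work 204 rows.

Stitches: 60 × 20/23 = 52.17 → 52.
Rows: 211 × 29/30 = 203.97 → 204.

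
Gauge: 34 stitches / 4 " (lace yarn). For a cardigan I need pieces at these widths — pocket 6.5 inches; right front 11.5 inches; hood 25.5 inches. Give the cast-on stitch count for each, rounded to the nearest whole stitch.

Rate = 34/4 = 8.5 sts per in.
pocket: 6.5 × 8.5 = 55.25 → 55.
right front: 11.5 × 8.5 = 97.75 → 98.
hood: 25.5 × 8.5 = 216.75 → 217.

pocket 55; right front 98; hood 217.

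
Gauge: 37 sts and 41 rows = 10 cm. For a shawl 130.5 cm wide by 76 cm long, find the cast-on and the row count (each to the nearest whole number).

Cast on 483 stitches and work 312 rows.

Stitch gauge = 37/10 = 3.7 sts/cm; 130.5 × 3.7 = 482.85 → 483 sts.
Row gauge = 41/10 = 4.1 rows/cm; 76 × 4.1 = 311.60 → 312 rows.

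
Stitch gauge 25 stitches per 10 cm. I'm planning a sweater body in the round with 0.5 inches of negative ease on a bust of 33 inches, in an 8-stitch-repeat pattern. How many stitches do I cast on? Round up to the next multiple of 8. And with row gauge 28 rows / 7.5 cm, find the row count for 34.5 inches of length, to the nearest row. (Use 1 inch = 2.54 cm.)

Cast on 208 stitches; work 327 rows.

Finished = 33 − 0.5 = 32.5 inches.
32.5 inches × 2.54 = 82.55 cm.
25/10 = 2.5 sts per cm; 82.55 × 2.5 = 206.38 sts.
Next multiple of 8 → 208.
34.5 inches = 87.63 cm; × 3.733 = 327.15 → 327 rows.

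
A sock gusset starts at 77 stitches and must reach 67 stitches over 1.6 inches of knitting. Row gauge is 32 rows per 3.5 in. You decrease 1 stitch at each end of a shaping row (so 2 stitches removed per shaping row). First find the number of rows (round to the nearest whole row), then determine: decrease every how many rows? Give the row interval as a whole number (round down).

Rows = 1.6 × 9.143 = 14.6 → 15 rows.
Stitches to remove: 10 → 5 shaping rows (at 2 st each).
15 / 5 = 3.00 → every 3 rows.

Decrease every 3rd row.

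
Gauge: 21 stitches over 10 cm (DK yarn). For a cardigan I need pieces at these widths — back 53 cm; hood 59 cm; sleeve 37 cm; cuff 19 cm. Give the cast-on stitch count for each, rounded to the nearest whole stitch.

Rate = 21/10 = 2.1 sts per cm.
back: 53 × 2.1 = 111.30 → 111.
hood: 59 × 2.1 = 123.90 → 124.
sleeve: 37 × 2.1 = 77.70 → 78.
cuff: 19 × 2.1 = 39.90 → 40.

back 111; hood 124; sleeve 78; cuff 40.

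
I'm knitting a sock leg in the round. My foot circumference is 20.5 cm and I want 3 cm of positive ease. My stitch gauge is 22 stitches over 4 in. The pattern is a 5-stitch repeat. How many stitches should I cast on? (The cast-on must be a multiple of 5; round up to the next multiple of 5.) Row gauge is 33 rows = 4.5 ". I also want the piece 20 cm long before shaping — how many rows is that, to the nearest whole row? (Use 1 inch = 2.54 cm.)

Finished = 20.5 + 3 = 23.5 cm.
23.5 cm × 1/2.54 = 9.25 inches.
22/4 = 5.5 sts per in; 9.25 × 5.5 = 50.89 sts.
Next multiple of 5 → 55.
20 cm = 7.87 inches; × 7.333 = 57.74 → 58 rows.

Cast on 55 stitches; work 58 rows.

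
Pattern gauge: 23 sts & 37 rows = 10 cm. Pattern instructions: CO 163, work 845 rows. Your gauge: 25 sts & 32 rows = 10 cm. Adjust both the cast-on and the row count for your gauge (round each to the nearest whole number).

Stitches: 163 × 25/23 = 177.17 → 177.
Rows: 845 × 32/37 = 730.81 → 731.

Cast on 177 stitches; work 731 rows.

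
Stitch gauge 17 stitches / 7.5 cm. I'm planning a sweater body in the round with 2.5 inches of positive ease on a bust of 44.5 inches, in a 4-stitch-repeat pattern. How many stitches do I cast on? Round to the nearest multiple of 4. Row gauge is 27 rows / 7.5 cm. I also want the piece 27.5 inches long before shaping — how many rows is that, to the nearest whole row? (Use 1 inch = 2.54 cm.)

Finished = 44.5 + 2.5 = 47 inches.
47 inches × 2.54 = 119.38 cm.
17/7.5 = 2.267 sts per cm; 119.38 × 2.267 = 270.59 sts.
Nearest multiple of 4 → 272.
27.5 inches = 69.85 cm; × 3.6 = 251.46 → 251 rows.

Cast on 272 stitches; work 251 rows.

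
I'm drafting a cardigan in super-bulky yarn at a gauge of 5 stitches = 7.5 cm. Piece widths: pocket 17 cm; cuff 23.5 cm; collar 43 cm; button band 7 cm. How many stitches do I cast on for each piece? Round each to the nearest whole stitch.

Rate = 5/7.5 = 0.667 sts per cm.
pocket: 17 × 0.667 = 11.33 → 11.
cuff: 23.5 × 0.667 = 15.67 → 16.
collar: 43 × 0.667 = 28.67 → 29.
button band: 7 × 0.667 = 4.67 → 5.

pocket 11; cuff 16; collar 29; button band 5.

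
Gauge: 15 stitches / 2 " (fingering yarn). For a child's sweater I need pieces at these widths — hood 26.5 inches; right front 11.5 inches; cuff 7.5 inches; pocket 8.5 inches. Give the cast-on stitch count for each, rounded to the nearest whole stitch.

Rate = 15/2 = 7.5 sts per in.
hood: 26.5 × 7.5 = 198.75 → 199.
right front: 11.5 × 7.5 = 86.25 → 86.
cuff: 7.5 × 7.5 = 56.25 → 56.
pocket: 8.5 × 7.5 = 63.75 → 64.

hood 199; right front 86; cuff 56; pocket 64.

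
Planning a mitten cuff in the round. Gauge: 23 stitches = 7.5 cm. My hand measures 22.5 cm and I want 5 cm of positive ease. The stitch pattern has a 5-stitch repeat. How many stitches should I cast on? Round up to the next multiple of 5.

CO 85 sts.

Finished = 22.5 + 5 = 27.5 cm.
23 / 7.5 = 3.067 sts/cm.
27.5 × 3.067 = 84.33 sts.
Next multiple of 5: 85.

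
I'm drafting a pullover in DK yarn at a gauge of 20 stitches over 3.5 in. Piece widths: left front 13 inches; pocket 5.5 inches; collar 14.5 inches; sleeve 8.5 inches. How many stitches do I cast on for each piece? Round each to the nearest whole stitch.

Rate = 20/3.5 = 5.714 sts per in.
left front: 13 × 5.714 = 74.29 → 74.
pocket: 5.5 × 5.714 = 31.43 → 31.
collar: 14.5 × 5.714 = 82.86 → 83.
sleeve: 8.5 × 5.714 = 48.57 → 49.

left front 74; pocket 31; collar 83; sleeve 49.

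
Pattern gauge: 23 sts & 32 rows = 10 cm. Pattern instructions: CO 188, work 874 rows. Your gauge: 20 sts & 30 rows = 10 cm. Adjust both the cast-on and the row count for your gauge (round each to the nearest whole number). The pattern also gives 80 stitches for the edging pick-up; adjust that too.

Stitches: 188 × 20/23 = 163.48 → 163.
Rows: 874 × 30/32 = 819.38 → 819.
edging pick-up: 80 × 20/23 = 69.57 → 70.

Cast on 163 stitches; work 819 rows; edging pick-up 70 stitches.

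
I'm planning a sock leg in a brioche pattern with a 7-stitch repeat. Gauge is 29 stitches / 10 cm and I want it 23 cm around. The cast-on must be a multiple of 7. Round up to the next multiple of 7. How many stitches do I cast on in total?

CO 70 sts.

29 / 10 = 2.9 sts per cm.
23 × 2.9 = 66.70 sts.
Next multiple of 7: 70.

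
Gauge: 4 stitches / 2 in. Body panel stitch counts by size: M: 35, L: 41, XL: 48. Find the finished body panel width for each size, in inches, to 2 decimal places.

4/2 = 2 sts per in.
M: 35 / 2 = 17.500 → 17.50 in.
L: 41 / 2 = 20.500 → 20.50 in.
XL: 48 / 2 = 24.000 → 24.00 in.

M 17.50 inches; L 20.50 inches; XL 24.00 inches.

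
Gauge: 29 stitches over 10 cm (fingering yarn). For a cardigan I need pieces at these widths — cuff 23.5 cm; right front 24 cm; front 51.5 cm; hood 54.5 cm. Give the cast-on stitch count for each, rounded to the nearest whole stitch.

Rate = 29/10 = 2.9 sts per cm.
cuff: 23.5 × 2.9 = 68.15 → 68.
right front: 24 × 2.9 = 69.60 → 70.
front: 51.5 × 2.9 = 149.35 → 149.
hood: 54.5 × 2.9 = 158.05 → 158.

cuff 68; right front 70; front 149; hood 158.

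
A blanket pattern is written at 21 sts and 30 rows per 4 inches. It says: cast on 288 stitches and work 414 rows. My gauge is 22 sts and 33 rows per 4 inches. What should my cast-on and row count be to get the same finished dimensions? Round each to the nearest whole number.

Cast on 302 stitches; work 455 rows.

Stitches: 288 × 22/21 = 301.71 → 302.
Rows: 414 × 33/30 = 455.40 → 455.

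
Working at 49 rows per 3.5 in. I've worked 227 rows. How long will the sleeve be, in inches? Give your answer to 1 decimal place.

49 rows / 3.5 inch = 14 rows per inch.
227 / 14 = 16.21 inches.

16.2 inches.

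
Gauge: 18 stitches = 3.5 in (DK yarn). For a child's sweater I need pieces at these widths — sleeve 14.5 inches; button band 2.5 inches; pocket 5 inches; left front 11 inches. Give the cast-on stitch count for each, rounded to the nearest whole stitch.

Rate = 18/3.5 = 5.143 sts per in.
sleeve: 14.5 × 5.143 = 74.57 → 75.
button band: 2.5 × 5.143 = 12.86 → 13.
pocket: 5 × 5.143 = 25.71 → 26.
left front: 11 × 5.143 = 56.57 → 57.

sleeve 75; button band 13; pocket 26; left front 57.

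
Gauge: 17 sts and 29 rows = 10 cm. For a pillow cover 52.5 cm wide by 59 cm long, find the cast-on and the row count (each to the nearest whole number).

Cast on 89 stitches and work 171 rows.

Stitch gauge = 17/10 = 1.7 sts/cm; 52.5 × 1.7 = 89.25 → 89 sts.
Row gauge = 29/10 = 2.9 rows/cm; 59 × 2.9 = 171.10 → 171 rows.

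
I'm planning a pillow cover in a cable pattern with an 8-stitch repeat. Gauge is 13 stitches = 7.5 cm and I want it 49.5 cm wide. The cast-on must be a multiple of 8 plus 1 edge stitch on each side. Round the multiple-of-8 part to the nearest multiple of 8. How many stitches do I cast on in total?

Cast on 82 stitches.

13 / 7.5 = 1.733 sts per cm.
49.5 × 1.733 = 85.80 sts.
Less 2 edge sts → 83.80 for the repeat.
Nearest multiple of 8: 80.
Add back 2 edge sts → 82.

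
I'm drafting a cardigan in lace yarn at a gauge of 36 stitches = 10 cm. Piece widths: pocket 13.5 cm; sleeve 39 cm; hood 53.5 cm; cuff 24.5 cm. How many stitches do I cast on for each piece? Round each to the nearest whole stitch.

Rate = 36/10 = 3.6 sts per cm.
pocket: 13.5 × 3.6 = 48.60 → 49.
sleeve: 39 × 3.6 = 140.40 → 140.
hood: 53.5 × 3.6 = 192.60 → 193.
cuff: 24.5 × 3.6 = 88.20 → 88.

pocket 49; sleeve 140; hood 193; cuff 88.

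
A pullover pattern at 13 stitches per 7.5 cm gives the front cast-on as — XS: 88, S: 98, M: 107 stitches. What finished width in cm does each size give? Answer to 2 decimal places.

XS 50.77 cm; S 56.54 cm; M 61.73 cm.

13/7.5 = 1.733 sts per cm.
XS: 88 / 1.733 = 50.769 → 50.77 cm.
S: 98 / 1.733 = 56.538 → 56.54 cm.
M: 107 / 1.733 = 61.731 → 61.73 cm.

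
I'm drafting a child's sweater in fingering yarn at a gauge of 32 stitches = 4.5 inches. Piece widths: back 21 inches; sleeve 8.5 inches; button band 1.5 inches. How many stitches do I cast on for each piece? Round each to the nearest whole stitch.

back 149; sleeve 60; button band 11.

Rate = 32/4.5 = 7.111 sts per in.
back: 21 × 7.111 = 149.33 → 149.
sleeve: 8.5 × 7.111 = 60.44 → 60.
button band: 1.5 × 7.111 = 10.67 → 11.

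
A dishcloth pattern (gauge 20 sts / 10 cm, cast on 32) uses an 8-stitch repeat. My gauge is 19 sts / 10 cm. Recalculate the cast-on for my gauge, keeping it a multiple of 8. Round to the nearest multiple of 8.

32 × 19 / 20 = 30.40.
Nearest multiple of 8: 32.

Cast on 32 stitches.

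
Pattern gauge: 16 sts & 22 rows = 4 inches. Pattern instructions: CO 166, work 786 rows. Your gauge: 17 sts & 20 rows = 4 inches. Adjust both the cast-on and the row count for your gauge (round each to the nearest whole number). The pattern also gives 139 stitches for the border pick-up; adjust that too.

Stitches: 166 × 17/16 = 176.38 → 176.
Rows: 786 × 20/22 = 714.55 → 715.
border pick-up: 139 × 17/16 = 147.69 → 148.

Cast on 176 stitches; work 715 rows; border pick-up 148 stitches.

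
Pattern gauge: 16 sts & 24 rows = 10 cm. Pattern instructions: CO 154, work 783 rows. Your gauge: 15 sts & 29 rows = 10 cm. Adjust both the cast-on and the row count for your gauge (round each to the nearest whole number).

Stitches: 154 × 15/16 = 144.38 → 144.
Rows: 783 × 29/24 = 946.12 → 946.

Cast on 144 stitches; work 946 rows.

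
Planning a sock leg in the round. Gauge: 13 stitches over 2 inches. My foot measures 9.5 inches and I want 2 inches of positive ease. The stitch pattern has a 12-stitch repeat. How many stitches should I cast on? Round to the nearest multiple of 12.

Cast on 72 stitches.

Finished = 9.5 + 2 = 11.5 inches.
13 / 2 = 6.5 sts/in.
11.5 × 6.5 = 74.75 sts.
Nearest multiple of 12: 72.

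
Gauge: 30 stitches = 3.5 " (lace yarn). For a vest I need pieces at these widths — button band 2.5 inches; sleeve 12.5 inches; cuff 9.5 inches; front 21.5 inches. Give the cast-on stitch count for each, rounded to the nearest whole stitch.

button band 21; sleeve 107; cuff 81; front 184.

Rate = 30/3.5 = 8.571 sts per in.
button band: 2.5 × 8.571 = 21.43 → 21.
sleeve: 12.5 × 8.571 = 107.14 → 107.
cuff: 9.5 × 8.571 = 81.43 → 81.
front: 21.5 × 8.571 = 184.29 → 184.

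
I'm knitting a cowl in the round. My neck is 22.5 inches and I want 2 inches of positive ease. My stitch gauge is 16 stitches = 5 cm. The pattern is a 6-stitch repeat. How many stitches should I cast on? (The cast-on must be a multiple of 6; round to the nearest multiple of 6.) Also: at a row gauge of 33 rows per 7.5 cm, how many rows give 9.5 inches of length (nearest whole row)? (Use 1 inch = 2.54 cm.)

Cast on 198 stitches; work 106 rows.

Finished = 22.5 + 2 = 24.5 inches.
24.5 inches × 2.54 = 62.23 cm.
16/5 = 3.2 sts per cm; 62.23 × 3.2 = 199.14 sts.
Nearest multiple of 6 → 198.
9.5 inches = 24.13 cm; × 4.4 = 106.17 → 106 rows.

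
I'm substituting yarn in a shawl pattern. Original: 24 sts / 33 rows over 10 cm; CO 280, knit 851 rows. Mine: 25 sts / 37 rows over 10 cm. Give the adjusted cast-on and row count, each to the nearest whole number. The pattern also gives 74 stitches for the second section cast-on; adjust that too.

Cast on 292 stitches; work 954 rows; second section cast-on 77 stitches.

Stitches: 280 × 25/24 = 291.67 → 292.
Rows: 851 × 37/33 = 954.15 → 954.
second section cast-on: 74 × 25/24 = 77.08 → 77.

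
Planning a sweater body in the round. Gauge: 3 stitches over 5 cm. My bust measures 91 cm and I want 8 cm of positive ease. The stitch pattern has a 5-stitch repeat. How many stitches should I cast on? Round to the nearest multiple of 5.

Finished = 91 + 8 = 99 cm.
3 / 5 = 0.6 sts/cm.
99 × 0.6 = 59.40 sts.
Nearest multiple of 5: 60.

Cast on 60 stitches.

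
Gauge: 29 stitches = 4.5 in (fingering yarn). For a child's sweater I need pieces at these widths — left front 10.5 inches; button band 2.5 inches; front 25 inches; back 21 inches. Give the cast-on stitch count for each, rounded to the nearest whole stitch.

left front 68; button band 16; front 161; back 135.

Rate = 29/4.5 = 6.444 sts per in.
left front: 10.5 × 6.444 = 67.67 → 68.
button band: 2.5 × 6.444 = 16.11 → 16.
front: 25 × 6.444 = 161.11 → 161.
back: 21 × 6.444 = 135.33 → 135.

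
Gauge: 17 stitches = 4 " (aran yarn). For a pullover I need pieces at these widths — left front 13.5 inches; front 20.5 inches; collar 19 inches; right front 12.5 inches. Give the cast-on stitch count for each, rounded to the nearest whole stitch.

Rate = 17/4 = 4.25 sts per in.
left front: 13.5 × 4.25 = 57.38 → 57.
front: 20.5 × 4.25 = 87.12 → 87.
collar: 19 × 4.25 = 80.75 → 81.
right front: 12.5 × 4.25 = 53.12 → 53.

left front 57; front 87; collar 81; right front 53.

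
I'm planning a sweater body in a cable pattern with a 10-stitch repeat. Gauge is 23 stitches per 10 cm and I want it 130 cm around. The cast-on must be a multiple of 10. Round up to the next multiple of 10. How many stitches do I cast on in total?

23 / 10 = 2.3 sts per cm.
130 × 2.3 = 299.00 sts.
Next multiple of 10: 300.

300 stitches.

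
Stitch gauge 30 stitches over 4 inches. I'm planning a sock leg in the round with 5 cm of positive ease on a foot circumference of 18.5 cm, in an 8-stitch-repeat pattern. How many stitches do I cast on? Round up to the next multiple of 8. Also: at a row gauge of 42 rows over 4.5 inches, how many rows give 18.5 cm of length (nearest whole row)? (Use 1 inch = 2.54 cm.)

Cast on 72 stitches; work 68 rows.

Finished = 18.5 + 5 = 23.5 cm.
23.5 cm × 1/2.54 = 9.25 inches.
30/4 = 7.5 sts per in; 9.25 × 7.5 = 69.39 sts.
Next multiple of 8 → 72.
18.5 cm = 7.28 inches; × 9.333 = 67.98 → 68 rows.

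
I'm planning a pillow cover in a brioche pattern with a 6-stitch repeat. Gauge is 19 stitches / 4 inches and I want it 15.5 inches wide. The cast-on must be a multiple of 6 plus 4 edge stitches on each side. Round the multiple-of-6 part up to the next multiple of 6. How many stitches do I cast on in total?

19 / 4 = 4.75 sts per inch.
15.5 × 4.75 = 73.62 sts.
Less 8 edge sts → 65.62 for the repeat.
Next multiple of 6: 66.
Add back 8 edge sts → 74.

Cast on 74 stitches.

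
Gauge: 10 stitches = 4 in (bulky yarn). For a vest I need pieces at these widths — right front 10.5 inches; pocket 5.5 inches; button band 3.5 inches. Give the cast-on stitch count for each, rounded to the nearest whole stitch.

right front 26; pocket 14; button band 9.

Rate = 10/4 = 2.5 sts per in.
right front: 10.5 × 2.5 = 26.25 → 26.
pocket: 5.5 × 2.5 = 13.75 → 14.
button band: 3.5 × 2.5 = 8.75 → 9.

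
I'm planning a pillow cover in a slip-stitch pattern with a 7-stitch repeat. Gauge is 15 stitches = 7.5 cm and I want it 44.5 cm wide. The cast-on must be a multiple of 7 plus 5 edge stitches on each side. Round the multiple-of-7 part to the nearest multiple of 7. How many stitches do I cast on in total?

15 / 7.5 = 2 sts per cm.
44.5 × 2 = 89.00 sts.
Less 10 edge sts → 79.00 for the repeat.
Nearest multiple of 7: 77.
Add back 10 edge sts → 87.

Cast on 87 stitches.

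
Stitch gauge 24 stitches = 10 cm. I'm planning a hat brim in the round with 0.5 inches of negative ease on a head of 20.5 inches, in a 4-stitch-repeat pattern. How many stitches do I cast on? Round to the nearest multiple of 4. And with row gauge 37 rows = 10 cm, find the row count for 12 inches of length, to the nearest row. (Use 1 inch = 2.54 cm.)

Cast on 120 stitches; work 113 rows.

Finished = 20.5 − 0.5 = 20 inches.
20 inches × 2.54 = 50.80 cm.
24/10 = 2.4 sts per cm; 50.80 × 2.4 = 121.92 sts.
Nearest multiple of 4 → 120.
12 inches = 30.48 cm; × 3.7 = 112.78 → 113 rows.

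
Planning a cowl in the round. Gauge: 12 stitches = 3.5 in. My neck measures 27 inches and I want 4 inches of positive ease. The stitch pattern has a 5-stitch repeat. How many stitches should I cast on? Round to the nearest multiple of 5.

105 stitches.

Finished = 27 + 4 = 31 inches.
12 / 3.5 = 3.429 sts/in.
31 × 3.429 = 106.29 sts.
Nearest multiple of 5: 105.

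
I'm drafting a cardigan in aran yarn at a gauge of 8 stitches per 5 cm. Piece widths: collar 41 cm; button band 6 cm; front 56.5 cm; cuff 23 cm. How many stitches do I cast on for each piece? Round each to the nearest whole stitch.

collar 66; button band 10; front 90; cuff 37.

Rate = 8/5 = 1.6 sts per cm.
collar: 41 × 1.6 = 65.60 → 66.
button band: 6 × 1.6 = 9.60 → 10.
front: 56.5 × 1.6 = 90.40 → 90.
cuff: 23 × 1.6 = 36.80 → 37.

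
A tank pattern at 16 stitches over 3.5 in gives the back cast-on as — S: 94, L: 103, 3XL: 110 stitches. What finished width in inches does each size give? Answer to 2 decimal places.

16/3.5 = 4.571 sts per in.
S: 94 / 4.571 = 20.562 → 20.56 in.
L: 103 / 4.571 = 22.531 → 22.53 in.
3XL: 110 / 4.571 = 24.062 → 24.06 in.

S 20.56 inches; L 22.53 inches; 3XL 24.06 inches.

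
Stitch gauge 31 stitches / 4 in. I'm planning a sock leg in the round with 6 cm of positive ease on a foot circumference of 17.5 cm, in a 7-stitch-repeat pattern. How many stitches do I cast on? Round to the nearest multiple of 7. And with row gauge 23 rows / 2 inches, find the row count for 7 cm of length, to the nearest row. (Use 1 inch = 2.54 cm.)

Finished = 17.5 + 6 = 23.5 cm.
23.5 cm × 1/2.54 = 9.25 inches.
31/4 = 7.75 sts per in; 9.25 × 7.75 = 71.70 sts.
Nearest multiple of 7 → 70.
7 cm = 2.76 inches; × 11.5 = 31.69 → 32 rows.

Cast on 70 stitches; work 32 rows.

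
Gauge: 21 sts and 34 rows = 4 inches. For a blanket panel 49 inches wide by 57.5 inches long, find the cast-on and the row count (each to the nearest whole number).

Stitch gauge = 21/4 = 5.25 sts/in; 49 × 5.25 = 257.25 → 257 sts.
Row gauge = 34/4 = 8.5 rows/in; 57.5 × 8.5 = 488.75 → 489 rows.

Cast on 257 stitches and work 489 rows.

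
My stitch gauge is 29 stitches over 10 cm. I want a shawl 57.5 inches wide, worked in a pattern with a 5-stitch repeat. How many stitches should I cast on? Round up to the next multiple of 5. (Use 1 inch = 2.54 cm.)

CO 425 sts.

57.5 in = 57.5 × 2.54 = 146.05 cm.
29 / 10 = 2.9 sts/cm.
146.05 × 2.9 = 423.55 sts.
→ 425.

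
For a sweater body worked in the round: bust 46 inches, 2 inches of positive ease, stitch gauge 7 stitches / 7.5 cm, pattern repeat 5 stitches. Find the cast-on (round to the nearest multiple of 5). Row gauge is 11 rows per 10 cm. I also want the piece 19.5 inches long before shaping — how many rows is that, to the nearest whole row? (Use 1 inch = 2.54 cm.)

Finished = 46 + 2 = 48 inches.
48 inches × 2.54 = 121.92 cm.
7/7.5 = 0.933 sts per cm; 121.92 × 0.933 = 113.79 sts.
Nearest multiple of 5 → 115.
19.5 inches = 49.53 cm; × 1.1 = 54.48 → 54 rows.

Cast on 115 stitches; work 54 rows.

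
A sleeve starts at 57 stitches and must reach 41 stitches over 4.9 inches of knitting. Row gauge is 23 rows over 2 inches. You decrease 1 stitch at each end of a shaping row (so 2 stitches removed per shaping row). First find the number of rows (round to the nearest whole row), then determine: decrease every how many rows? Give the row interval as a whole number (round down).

Decrease every 7th row.

Rows = 4.9 × 11.5 = 56.4 → 56 rows.
Stitches to remove: 16 → 8 shaping rows (at 2 st each).
56 / 8 = 7.00 → every 7 rows.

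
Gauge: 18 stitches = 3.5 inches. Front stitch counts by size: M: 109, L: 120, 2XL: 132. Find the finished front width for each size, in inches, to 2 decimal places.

M 21.19 inches; L 23.33 inches; 2XL 25.67 inches.

18/3.5 = 5.143 sts per in.
M: 109 / 5.143 = 21.194 → 21.19 in.
L: 120 / 5.143 = 23.333 → 23.33 in.
2XL: 132 / 5.143 = 25.667 → 25.67 in.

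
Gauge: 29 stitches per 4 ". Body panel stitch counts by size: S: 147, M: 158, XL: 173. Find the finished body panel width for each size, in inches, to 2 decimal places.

S 20.28 inches; M 21.79 inches; XL 23.86 inches.

29/4 = 7.25 sts per in.
S: 147 / 7.25 = 20.276 → 20.28 in.
M: 158 / 7.25 = 21.793 → 21.79 in.
XL: 173 / 7.25 = 23.862 → 23.86 in.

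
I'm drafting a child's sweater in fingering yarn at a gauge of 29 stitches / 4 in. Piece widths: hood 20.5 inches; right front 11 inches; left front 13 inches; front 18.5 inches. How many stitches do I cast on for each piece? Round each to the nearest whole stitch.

Rate = 29/4 = 7.25 sts per in.
hood: 20.5 × 7.25 = 148.62 → 149.
right front: 11 × 7.25 = 79.75 → 80.
left front: 13 × 7.25 = 94.25 → 94.
front: 18.5 × 7.25 = 134.12 → 134.

hood 149; right front 80; left front 94; front 134.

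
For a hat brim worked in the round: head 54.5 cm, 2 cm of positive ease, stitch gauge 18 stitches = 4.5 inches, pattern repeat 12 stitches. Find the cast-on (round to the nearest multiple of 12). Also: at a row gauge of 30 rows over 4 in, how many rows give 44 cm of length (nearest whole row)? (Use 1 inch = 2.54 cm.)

Cast on 84 stitches; work 130 rows.

Finished = 54.5 + 2 = 56.5 cm.
56.5 cm × 1/2.54 = 22.24 inches.
18/4.5 = 4 sts per in; 22.24 × 4 = 88.98 sts.
Nearest multiple of 12 → 84.
44 cm = 17.32 inches; × 7.5 = 129.92 → 130 rows.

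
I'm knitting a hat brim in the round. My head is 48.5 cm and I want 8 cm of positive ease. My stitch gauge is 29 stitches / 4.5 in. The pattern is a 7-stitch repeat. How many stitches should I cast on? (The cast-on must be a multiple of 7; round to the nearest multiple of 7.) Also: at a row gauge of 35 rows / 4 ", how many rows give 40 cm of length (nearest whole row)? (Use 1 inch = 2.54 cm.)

Cast on 140 stitches; work 138 rows.

Finished = 48.5 + 8 = 56.5 cm.
56.5 cm × 1/2.54 = 22.24 inches.
29/4.5 = 6.444 sts per in; 22.24 × 6.444 = 143.35 sts.
Nearest multiple of 7 → 140.
40 cm = 15.75 inches; × 8.75 = 137.80 → 138 rows.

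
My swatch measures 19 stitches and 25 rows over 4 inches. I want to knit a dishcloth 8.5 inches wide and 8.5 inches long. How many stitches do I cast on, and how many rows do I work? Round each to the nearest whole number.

Stitch gauge = 19/4 = 4.75 sts/in; 8.5 × 4.75 = 40.38 → 40 sts.
Row gauge = 25/4 = 6.25 rows/in; 8.5 × 6.25 = 53.12 → 53 rows.

Cast on 40 stitches and work 53 rows.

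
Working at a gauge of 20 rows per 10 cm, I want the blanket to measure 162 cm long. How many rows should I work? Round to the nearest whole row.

20 rows / 10 cm = 2 rows per cm.
162 × 2 = 324.00 rows.

324 rows.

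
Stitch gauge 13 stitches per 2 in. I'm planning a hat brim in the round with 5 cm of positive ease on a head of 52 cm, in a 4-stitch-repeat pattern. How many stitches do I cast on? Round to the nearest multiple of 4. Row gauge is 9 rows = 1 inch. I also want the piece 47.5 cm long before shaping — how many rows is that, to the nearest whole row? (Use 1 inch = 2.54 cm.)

Cast on 144 stitches; work 168 rows.

Finished = 52 + 5 = 57 cm.
57 cm × 1/2.54 = 22.44 inches.
13/2 = 6.5 sts per in; 22.44 × 6.5 = 145.87 sts.
Nearest multiple of 4 → 144.
47.5 cm = 18.70 inches; × 9 = 168.31 → 168 rows.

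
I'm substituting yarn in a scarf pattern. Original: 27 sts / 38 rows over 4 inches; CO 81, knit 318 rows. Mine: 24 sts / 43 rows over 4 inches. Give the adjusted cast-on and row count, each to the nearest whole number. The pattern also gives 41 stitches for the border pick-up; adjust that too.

Cast on 72 stitches; work 360 rows; border pick-up 36 stitches.

Stitches: 81 × 24/27 = 72.00 → 72.
Rows: 318 × 43/38 = 359.84 → 360.
border pick-up: 41 × 24/27 = 36.44 → 36.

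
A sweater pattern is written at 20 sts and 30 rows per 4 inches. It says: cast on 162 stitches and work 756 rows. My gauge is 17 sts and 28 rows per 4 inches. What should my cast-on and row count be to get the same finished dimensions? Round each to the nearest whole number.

Cast on 138 stitches; work 706 rows.

Stitches: 162 × 17/20 = 137.70 → 138.
Rows: 756 × 28/30 = 705.60 → 706.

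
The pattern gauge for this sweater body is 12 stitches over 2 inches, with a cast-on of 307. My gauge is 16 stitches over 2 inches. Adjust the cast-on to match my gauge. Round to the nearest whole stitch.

409 stitches.

Scale factor = 16 / 12 = 1.333.
307 × 16 / 12 = 409.33 sts.
→ 409 sts.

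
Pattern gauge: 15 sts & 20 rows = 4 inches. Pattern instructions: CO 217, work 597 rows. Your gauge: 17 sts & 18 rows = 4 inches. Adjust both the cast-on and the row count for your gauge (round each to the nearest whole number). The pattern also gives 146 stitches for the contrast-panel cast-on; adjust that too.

Cast on 246 stitches; work 537 rows; contrast-panel cast-on 165 stitches.

Stitches: 217 × 17/15 = 245.93 → 246.
Rows: 597 × 18/20 = 537.30 → 537.
contrast-panel cast-on: 146 × 17/15 = 165.47 → 165.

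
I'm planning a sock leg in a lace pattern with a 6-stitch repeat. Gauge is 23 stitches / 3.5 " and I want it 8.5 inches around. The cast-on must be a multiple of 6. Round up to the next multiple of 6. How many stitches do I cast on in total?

23 / 3.5 = 6.571 sts per inch.
8.5 × 6.571 = 55.86 sts.
Next multiple of 6: 60.

60 stitches.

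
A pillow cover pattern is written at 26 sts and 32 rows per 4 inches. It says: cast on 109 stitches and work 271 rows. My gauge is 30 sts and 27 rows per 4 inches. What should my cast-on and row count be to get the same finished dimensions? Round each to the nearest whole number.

Cast on 126 stitches; work 229 rows.

Stitches: 109 × 30/26 = 125.77 → 126.
Rows: 271 × 27/32 = 228.66 → 229.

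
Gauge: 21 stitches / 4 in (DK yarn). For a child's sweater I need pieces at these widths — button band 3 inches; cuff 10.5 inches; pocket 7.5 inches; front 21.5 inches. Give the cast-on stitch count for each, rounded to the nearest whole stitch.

Rate = 21/4 = 5.25 sts per in.
button band: 3 × 5.25 = 15.75 → 16.
cuff: 10.5 × 5.25 = 55.12 → 55.
pocket: 7.5 × 5.25 = 39.38 → 39.
front: 21.5 × 5.25 = 112.88 → 113.

button band 16; cuff 55; pocket 39; front 113.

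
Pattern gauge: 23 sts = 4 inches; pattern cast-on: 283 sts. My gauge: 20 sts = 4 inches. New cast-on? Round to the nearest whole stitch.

CO 246 sts.

Scale factor = 20 / 23 = 0.870.
283 × 20 / 23 = 246.09 sts.
→ 246 sts.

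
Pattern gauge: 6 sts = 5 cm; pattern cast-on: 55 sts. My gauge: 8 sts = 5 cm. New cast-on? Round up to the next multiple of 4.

Scale factor = 8 / 6 = 1.333.
55 × 8 / 6 = 73.33 sts.
→ 76 sts.

Cast on 76 stitches.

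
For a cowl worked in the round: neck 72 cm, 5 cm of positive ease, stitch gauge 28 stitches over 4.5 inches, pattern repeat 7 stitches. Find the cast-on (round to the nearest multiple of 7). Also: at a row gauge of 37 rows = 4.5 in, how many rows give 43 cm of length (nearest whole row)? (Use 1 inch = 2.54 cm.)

Cast on 189 stitches; work 139 rows.

Finished = 72 + 5 = 77 cm.
77 cm × 1/2.54 = 30.31 inches.
28/4.5 = 6.222 sts per in; 30.31 × 6.222 = 188.63 sts.
Nearest multiple of 7 → 189.
43 cm = 16.93 inches; × 8.222 = 139.20 → 139 rows.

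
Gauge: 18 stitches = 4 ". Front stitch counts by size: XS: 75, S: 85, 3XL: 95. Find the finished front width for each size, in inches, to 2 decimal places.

XS 16.67 inches; S 18.89 inches; 3XL 21.11 inches.

18/4 = 4.5 sts per in.
XS: 75 / 4.5 = 16.667 → 16.67 in.
S: 85 / 4.5 = 18.889 → 18.89 in.
3XL: 95 / 4.5 = 21.111 → 21.11 in.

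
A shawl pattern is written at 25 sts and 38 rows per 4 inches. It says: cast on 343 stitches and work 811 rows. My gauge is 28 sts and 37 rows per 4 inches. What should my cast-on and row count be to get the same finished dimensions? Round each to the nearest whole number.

Stitches: 343 × 28/25 = 384.16 → 384.
Rows: 811 × 37/38 = 789.66 → 790.

Cast on 384 stitches; work 790 rows.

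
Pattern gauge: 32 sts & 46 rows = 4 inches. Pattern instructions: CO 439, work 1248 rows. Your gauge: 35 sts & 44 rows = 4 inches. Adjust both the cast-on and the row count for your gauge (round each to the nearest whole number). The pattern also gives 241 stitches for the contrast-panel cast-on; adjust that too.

Stitches: 439 × 35/32 = 480.16 → 480.
Rows: 1248 × 44/46 = 1193.74 → 1194.
contrast-panel cast-on: 241 × 35/32 = 263.59 → 264.

Cast on 480 stitches; work 1194 rows; contrast-panel cast-on 264 stitches.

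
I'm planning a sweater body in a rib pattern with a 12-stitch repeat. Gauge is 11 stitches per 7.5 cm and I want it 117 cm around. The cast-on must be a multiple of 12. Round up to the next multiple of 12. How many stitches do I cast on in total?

CO 180 sts.

11 / 7.5 = 1.467 sts per cm.
117 × 1.467 = 171.60 sts.
Next multiple of 12: 180.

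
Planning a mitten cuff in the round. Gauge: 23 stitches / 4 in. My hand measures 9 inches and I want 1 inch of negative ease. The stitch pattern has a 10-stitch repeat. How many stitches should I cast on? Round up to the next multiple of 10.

Finished = 9 − 1 = 8 inches.
23 / 4 = 5.75 sts/in.
8 × 5.75 = 46.00 sts.
Next multiple of 10: 50.

Cast on 50 stitches.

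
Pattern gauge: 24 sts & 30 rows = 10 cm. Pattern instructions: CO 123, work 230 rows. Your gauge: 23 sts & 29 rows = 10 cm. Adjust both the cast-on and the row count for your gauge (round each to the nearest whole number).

Cast on 118 stitches; work 222 rows.

Stitches: 123 × 23/24 = 117.88 → 118.
Rows: 230 × 29/30 = 222.33 → 222.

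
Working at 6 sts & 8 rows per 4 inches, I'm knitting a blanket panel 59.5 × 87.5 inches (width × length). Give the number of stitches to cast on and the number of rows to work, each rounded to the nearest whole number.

Stitch gauge = 6/4 = 1.5 sts/in; 59.5 × 1.5 = 89.25 → 89 sts.
Row gauge = 8/4 = 2 rows/in; 87.5 × 2 = 175.00 → 175 rows.

Cast on 89 stitches and work 175 rows.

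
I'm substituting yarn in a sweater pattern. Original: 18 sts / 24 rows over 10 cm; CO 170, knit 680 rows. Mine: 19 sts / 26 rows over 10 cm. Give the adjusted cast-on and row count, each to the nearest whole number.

Stitches: 170 × 19/18 = 179.44 → 179.
Rows: 680 × 26/24 = 736.67 → 737.

Cast on 179 stitches; work 737 rows.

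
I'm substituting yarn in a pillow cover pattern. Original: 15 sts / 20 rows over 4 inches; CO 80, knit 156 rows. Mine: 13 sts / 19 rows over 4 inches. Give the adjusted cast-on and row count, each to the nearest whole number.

Stitches: 80 × 13/15 = 69.33 → 69.
Rows: 156 × 19/20 = 148.20 → 148.

Cast on 69 stitches; work 148 rows.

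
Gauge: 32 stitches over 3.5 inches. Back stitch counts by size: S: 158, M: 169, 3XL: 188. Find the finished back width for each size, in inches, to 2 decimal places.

S 17.28 inches; M 18.48 inches; 3XL 20.56 inches.

32/3.5 = 9.143 sts per in.
S: 158 / 9.143 = 17.281 → 17.28 in.
M: 169 / 9.143 = 18.484 → 18.48 in.
3XL: 188 / 9.143 = 20.562 → 20.56 in.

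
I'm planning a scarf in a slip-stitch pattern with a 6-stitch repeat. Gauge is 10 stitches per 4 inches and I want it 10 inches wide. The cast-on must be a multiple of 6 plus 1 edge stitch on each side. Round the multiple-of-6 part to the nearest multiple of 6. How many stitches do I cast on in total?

10 / 4 = 2.5 sts per inch.
10 × 2.5 = 25.00 sts.
Less 2 edge sts → 23.00 for the repeat.
Nearest multiple of 6: 24.
Add back 2 edge sts → 26.

CO 26 sts.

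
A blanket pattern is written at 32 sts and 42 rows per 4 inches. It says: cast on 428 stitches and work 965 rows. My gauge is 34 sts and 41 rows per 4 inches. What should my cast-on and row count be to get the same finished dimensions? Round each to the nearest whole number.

Stitches: 428 × 34/32 = 454.75 → 455.
Rows: 965 × 41/42 = 942.02 → 942.

Cast on 455 stitches; work 942 rows.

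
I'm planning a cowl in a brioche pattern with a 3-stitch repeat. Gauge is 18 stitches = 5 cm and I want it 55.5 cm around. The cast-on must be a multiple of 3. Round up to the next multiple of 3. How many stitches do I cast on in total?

18 / 5 = 3.6 sts per cm.
55.5 × 3.6 = 199.80 sts.
Next multiple of 3: 201.

CO 201 sts.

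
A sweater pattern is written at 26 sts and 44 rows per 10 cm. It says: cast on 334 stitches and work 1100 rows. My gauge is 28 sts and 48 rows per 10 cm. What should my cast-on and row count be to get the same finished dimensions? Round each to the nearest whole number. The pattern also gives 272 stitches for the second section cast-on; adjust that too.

Cast on 360 stitches; work 1200 rows; second section cast-on 293 stitches.

Stitches: 334 × 28/26 = 359.69 → 360.
Rows: 1100 × 48/44 = 1200.00 → 1200.
second section cast-on: 272 × 28/26 = 292.92 → 293.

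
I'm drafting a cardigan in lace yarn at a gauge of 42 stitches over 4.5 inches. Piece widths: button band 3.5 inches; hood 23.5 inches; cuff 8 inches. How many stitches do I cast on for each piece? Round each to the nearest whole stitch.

Rate = 42/4.5 = 9.333 sts per in.
button band: 3.5 × 9.333 = 32.67 → 33.
hood: 23.5 × 9.333 = 219.33 → 219.
cuff: 8 × 9.333 = 74.67 → 75.

button band 33; hood 219; cuff 75.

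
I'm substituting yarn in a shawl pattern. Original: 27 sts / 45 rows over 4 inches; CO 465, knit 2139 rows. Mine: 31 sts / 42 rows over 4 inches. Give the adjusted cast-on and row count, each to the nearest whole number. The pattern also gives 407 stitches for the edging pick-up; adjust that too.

Stitches: 465 × 31/27 = 533.89 → 534.
Rows: 2139 × 42/45 = 1996.40 → 1996.
edging pick-up: 407 × 31/27 = 467.30 → 467.

Cast on 534 stitches; work 1996 rows; edging pick-up 467 stitches.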